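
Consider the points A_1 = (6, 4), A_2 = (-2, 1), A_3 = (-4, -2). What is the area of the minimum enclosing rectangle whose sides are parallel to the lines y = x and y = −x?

40

In coordinates u = x + y, v = x − y the rectangle is axis-aligned; the map (x,y)→(u,v) scales areas by 2.
u-values: 10, -1, -6; range = 10 − (-6) = 16.
v-values: 2, -3, -2; range = 2 − (-3) = 5.
Area = (16 × 5) / 2 = 40.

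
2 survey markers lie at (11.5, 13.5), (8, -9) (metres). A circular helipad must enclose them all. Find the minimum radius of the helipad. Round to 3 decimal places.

The smallest circle enclosing two points has them as diameter endpoints.
Centre = midpoint = (9.75, 2.25); r² = |(11.5, 13.5)−(8, -9)|²/4 = 518.5/4 = 129.625.
r = √(129.625) ≈ 11.385.

11.385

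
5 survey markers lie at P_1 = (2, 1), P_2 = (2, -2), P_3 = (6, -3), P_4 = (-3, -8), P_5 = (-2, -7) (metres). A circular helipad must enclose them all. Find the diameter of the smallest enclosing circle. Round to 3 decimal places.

10.708

The minimum enclosing circle of a finite set is fixed by two of the points (as a diameter) or three (as a circumcircle).
The minimum enclosing circle is determined by three boundary points: P_1, P_3, P_4.
Their circumcentre is (11/14, -59/14) with r² = 2809/98.
The farthest remaining point P_5 is at distance² 1521/98 ≤ 2809/98.
Diameter = 2r = 2√(2809/98) ≈ 10.708.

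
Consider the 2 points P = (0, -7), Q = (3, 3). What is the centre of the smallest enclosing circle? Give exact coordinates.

(1.5, -2)

The smallest circle enclosing two points has them as diameter endpoints.
Centre = midpoint = (1.5, -2); r² = |PQ|²/4 = 109/4 = 27.25.
Centre = (1.5, -2).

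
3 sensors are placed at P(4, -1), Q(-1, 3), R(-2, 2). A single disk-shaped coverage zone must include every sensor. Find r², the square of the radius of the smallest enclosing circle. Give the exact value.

Side lengths²: PQ² = 41, PR² = 45, QR² = 2.
Since PR² = 45 ≥ 41 + 2 = 43, the angle opposite PR is not acute, so the smallest enclosing circle has PR as diameter.
Centre = midpoint of PR = (1, 0.5), r² = 45/4 = 11.25.

11.25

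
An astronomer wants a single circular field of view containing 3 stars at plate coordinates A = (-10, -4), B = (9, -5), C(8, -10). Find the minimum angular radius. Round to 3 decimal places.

9.587

Side lengths²: AB² = 362, AC² = 360, BC² = 26.
Since AB² = 362 < 360 + 26 = 386, the triangle is acute, so the smallest enclosing circle is the circumcircle.
Circumcentre = (-0.5625, -5.6875), r² = 91.9140625.
r = √(91.9140625) ≈ 9.587.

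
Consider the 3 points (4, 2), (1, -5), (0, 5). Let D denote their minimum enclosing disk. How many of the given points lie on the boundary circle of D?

2

Call the three points A, B, C in the order given.
Side lengths²: AB² = 58, AC² = 25, BC² = 101.
Since BC² = 101 ≥ 58 + 25 = 83, the angle opposite BC is not acute, so the smallest enclosing circle has BC as diameter.
Centre = midpoint of BC = (0.5, 0), r² = 101/4 = 25.25.
The points at distance exactly r from the centre are (1, -5), (0, 5) — 2 points.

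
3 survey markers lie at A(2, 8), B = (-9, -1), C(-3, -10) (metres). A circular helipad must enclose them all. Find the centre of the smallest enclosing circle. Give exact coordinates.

(-0.5, -1)

Side lengths²: AB² = 202, AC² = 349, BC² = 117.
Since AC² = 349 ≥ 202 + 117 = 319, the angle opposite AC is not acute, so the smallest enclosing circle has AC as diameter.
Centre = midpoint of AC = (-0.5, -1), r² = 349/4 = 87.25.
Centre = (-0.5, -1).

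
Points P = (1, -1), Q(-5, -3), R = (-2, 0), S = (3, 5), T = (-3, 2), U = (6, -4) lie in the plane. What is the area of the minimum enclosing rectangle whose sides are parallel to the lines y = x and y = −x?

120

In coordinates u = x + y, v = x − y the rectangle is axis-aligned; the map (x,y)→(u,v) scales areas by 2.
u-values: 0, -8, -2, 8, -1, 2; range = 8 − (-8) = 16.
v-values: 2, -2, -2, -2, -5, 10; range = 10 − (-5) = 15.
Area = (16 × 15) / 2 = 120.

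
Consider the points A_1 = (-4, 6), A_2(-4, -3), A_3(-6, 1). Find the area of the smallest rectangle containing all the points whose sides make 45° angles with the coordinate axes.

In coordinates u = x + y, v = x − y the rectangle is axis-aligned; the map (x,y)→(u,v) scales areas by 2.
u-values: 2, -7, -5; range = 2 − (-7) = 9.
v-values: -10, -1, -7; range = -1 − (-10) = 9.
Area = (9 × 9) / 2 = 40.5.

40.5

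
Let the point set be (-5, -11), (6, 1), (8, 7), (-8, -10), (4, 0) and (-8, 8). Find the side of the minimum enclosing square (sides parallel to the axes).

19

The bounding box has width 16 and height 19.
An axis-aligned square enclosing the set must have side ≥ max(width, height).
So the minimum side is max(16, 19) = 19.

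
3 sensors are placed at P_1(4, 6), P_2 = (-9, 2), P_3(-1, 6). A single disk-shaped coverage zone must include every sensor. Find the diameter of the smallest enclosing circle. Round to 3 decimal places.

13.601

Side lengths²: P_1P_2² = 185, P_1P_3² = 25, P_2P_3² = 80.
Since P_1P_2² = 185 ≥ 80 + 25 = 105, the angle opposite P_1P_2 is not acute, so the smallest enclosing circle has P_1P_2 as diameter.
Centre = midpoint of P_1P_2 = (-2.5, 4), r² = 185/4 = 46.25.
Diameter = 2r = 2√(46.25) ≈ 13.601.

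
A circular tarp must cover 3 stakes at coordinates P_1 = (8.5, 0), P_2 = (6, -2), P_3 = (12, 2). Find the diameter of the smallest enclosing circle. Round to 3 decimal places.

Side lengths²: P_1P_2² = 10.25, P_1P_3² = 16.25, P_2P_3² = 52.
Since P_2P_3² = 52 ≥ 16.25 + 10.25 = 26.5, the angle opposite P_2P_3 is not acute, so the smallest enclosing circle has P_2P_3 as diameter.
Centre = midpoint of P_2P_3 = (9, 0), r² = 52/4 = 13.
Diameter = 2r = 2√13 ≈ 7.211.

7.211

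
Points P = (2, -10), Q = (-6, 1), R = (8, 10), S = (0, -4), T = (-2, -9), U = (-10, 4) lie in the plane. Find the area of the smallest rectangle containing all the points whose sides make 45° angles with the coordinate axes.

In coordinates u = x + y, v = x − y the rectangle is axis-aligned; the map (x,y)→(u,v) scales areas by 2.
u-values: -8, -5, 18, -4, -11, -6; range = 18 − (-11) = 29.
v-values: 12, -7, -2, 4, 7, -14; range = 12 − (-14) = 26.
Area = (29 × 26) / 2 = 377.

377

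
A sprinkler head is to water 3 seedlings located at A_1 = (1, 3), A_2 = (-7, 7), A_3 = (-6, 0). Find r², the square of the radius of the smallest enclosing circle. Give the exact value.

Side lengths²: A_1A_2² = 80, A_1A_3² = 58, A_2A_3² = 50.
Since A_1A_2² = 80 < 58 + 50 = 108, the triangle is acute, so the smallest enclosing circle is the circumcircle.
Circumcentre = (-46/13, 51/13), r² = 3625/169.

3625/169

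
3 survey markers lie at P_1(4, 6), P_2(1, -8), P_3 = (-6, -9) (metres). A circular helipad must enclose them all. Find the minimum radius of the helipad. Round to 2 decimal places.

Side lengths²: P_1P_2² = 205, P_1P_3² = 325, P_2P_3² = 50.
Since P_1P_3² = 325 ≥ 205 + 50 = 255, the angle opposite P_1P_3 is not acute, so the smallest enclosing circle has P_1P_3 as diameter.
Centre = midpoint of P_1P_3 = (-1, -1.5), r² = 325/4 = 81.25.
r = √(81.25) ≈ 9.01.

9.01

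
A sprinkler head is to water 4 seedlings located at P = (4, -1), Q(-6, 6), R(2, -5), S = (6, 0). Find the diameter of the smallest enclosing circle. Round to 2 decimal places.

13.91

By Welzl's lemma the MEC is supported by two points (diametrically opposite) or three points (on a circumcircle).
The minimum enclosing circle is determined by three boundary points: Q, R, S.
Their circumcentre is (-23/28, 19/14) with r² = 37925/784.
The farthest remaining point P is at distance² 22581/784 ≤ 37925/784.
Diameter = 2r = 2√(37925/784) ≈ 13.91.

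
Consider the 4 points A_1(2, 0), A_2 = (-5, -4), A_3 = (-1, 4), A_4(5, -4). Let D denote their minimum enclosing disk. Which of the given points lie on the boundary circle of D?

A_2, A_3, A_4

By Welzl's lemma the MEC is supported by two points (diametrically opposite) or three points (on a circumcircle).
The minimum enclosing circle is determined by three boundary points: A_2, A_3, A_4.
Their circumcentre is (0, -1.5) with r² = 31.25.
The farthest remaining point A_1 is at distance² 6.25 ≤ 31.25.
The points at distance exactly r from the centre are A_2, A_3, A_4 — 3 points.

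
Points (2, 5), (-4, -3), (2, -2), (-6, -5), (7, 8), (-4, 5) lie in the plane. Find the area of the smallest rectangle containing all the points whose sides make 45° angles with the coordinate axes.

In coordinates u = x + y, v = x − y the rectangle is axis-aligned; the map (x,y)→(u,v) scales areas by 2.
u-values: 7, -7, 0, -11, 15, 1; range = 15 − (-11) = 26.
v-values: -3, -1, 4, -1, -1, -9; range = 4 − (-9) = 13.
Area = (26 × 13) / 2 = 169.

169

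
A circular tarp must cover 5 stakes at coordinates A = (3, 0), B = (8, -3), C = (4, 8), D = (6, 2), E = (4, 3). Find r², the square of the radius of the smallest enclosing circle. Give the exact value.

34.25

A smallest enclosing disk is always determined by at most three of the input points on its boundary.
The farthest pair is B–C with squared distance 137. The circle on this segment as diameter has centre (6, 2.5) and r² = 137/4 = 34.25.
Check A: distance² to centre = 15.25 ≤ 34.25, so it lies inside.
All remaining points lie in this disk, and no smaller disk contains both endpoints, so this is the minimum enclosing circle.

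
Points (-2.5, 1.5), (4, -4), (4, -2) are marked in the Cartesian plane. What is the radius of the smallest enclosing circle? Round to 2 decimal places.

4.26

Call the three points A, B, C in the order given.
Side lengths²: AB² = 72.5, AC² = 54.5, BC² = 4.
Since AB² = 72.5 ≥ 54.5 + 4 = 58.5, the angle opposite AB is not acute, so the smallest enclosing circle has AB as diameter.
Centre = midpoint of AB = (0.75, -1.25), r² = 72.5/4 = 18.125.
r = √(18.125) ≈ 4.26.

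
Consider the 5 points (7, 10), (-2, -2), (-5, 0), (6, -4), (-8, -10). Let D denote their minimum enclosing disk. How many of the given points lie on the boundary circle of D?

The farthest pair is (7, 10)–(-8, -10) with squared distance 625. The circle on this segment as diameter has centre (-0.5, 0) and r² = 625/4 = 156.25.
Check (-2, -2): distance² to centre = 6.25 ≤ 156.25, so it lies inside.
All remaining points lie in this disk, and no smaller disk contains both endpoints, so this is the minimum enclosing circle.
The points at distance exactly r from the centre are (7, 10), (-8, -10) — 2 points.

2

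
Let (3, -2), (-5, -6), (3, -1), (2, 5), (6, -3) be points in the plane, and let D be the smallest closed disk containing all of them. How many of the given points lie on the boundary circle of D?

3

By Welzl's lemma the MEC is supported by two points (diametrically opposite) or three points (on a circumcircle).
The minimum enclosing circle is determined by three boundary points: (-5, -6), (2, 5), (6, -3).
Their circumcentre is (-0.4, -1.2) with r² = 44.2.
The farthest remaining point (3, -2) is at distance² 12.2 ≤ 44.2.
The points at distance exactly r from the centre are (-5, -6), (2, 5), (6, -3) — 3 points.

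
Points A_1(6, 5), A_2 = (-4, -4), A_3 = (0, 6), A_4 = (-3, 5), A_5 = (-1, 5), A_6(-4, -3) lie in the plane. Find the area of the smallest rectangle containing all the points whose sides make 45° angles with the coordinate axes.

In coordinates u = x + y, v = x − y the rectangle is axis-aligned; the map (x,y)→(u,v) scales areas by 2.
u-values: 11, -8, 6, 2, 4, -7; range = 11 − (-8) = 19.
v-values: 1, 0, -6, -8, -6, -1; range = 1 − (-8) = 9.
Area = (19 × 9) / 2 = 85.5.

85.5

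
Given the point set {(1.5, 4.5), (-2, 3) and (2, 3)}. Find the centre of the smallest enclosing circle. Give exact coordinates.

(0, 19/6)

Call the three points A, B, C in the order given.
Side lengths²: AB² = 14.5, AC² = 2.5, BC² = 16.
Since BC² = 16 < 14.5 + 2.5 = 17, the triangle is acute, so the smallest enclosing circle is the circumcircle.
Circumcentre = (0, 19/6), r² = 145/36.
Centre = (0, 19/6).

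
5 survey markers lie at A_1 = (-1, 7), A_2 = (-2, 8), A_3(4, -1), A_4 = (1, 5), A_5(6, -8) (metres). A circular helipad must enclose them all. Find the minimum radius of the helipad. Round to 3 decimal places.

The farthest pair is A_2–A_5 with squared distance 320. The circle on this segment as diameter has centre (2, 0) and r² = 320/4 = 80.
Check A_1: distance² to centre = 58 ≤ 80, so it lies inside.
All remaining points lie in this disk, and no smaller disk contains both endpoints, so this is the minimum enclosing circle.
r = √80 ≈ 8.944.

8.944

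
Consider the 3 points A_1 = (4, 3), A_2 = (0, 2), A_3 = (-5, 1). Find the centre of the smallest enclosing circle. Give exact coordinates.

(-0.5, 2)

Side lengths²: A_1A_2² = 17, A_1A_3² = 85, A_2A_3² = 26.
Since A_1A_3² = 85 ≥ 26 + 17 = 43, the angle opposite A_1A_3 is not acute, so the smallest enclosing circle has A_1A_3 as diameter.
Centre = midpoint of A_1A_3 = (-0.5, 2), r² = 85/4 = 21.25.
Centre = (-0.5, 2).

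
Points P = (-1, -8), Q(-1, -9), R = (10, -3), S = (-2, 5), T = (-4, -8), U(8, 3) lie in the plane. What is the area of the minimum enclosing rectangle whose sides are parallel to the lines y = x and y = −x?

In coordinates u = x + y, v = x − y the rectangle is axis-aligned; the map (x,y)→(u,v) scales areas by 2.
u-values: -9, -10, 7, 3, -12, 11; range = 11 − (-12) = 23.
v-values: 7, 8, 13, -7, 4, 5; range = 13 − (-7) = 20.
Area = (23 × 20) / 2 = 230.

230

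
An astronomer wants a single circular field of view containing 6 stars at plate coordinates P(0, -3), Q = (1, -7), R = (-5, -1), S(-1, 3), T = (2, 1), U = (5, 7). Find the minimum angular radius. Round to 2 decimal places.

A smallest enclosing disk is always determined by at most three of the input points on its boundary.
The minimum enclosing circle is determined by three boundary points: Q, R, U.
Their circumcentre is (20/9, 2/9) with r² = 4346/81.
The farthest remaining point S is at distance² 1466/81 ≤ 4346/81.
r = √(4346/81) ≈ 7.32.

7.32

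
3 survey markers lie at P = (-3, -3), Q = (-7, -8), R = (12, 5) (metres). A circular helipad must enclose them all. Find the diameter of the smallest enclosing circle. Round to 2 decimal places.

Side lengths²: PQ² = 41, PR² = 289, QR² = 530.
Since QR² = 530 ≥ 289 + 41 = 330, the angle opposite QR is not acute, so the smallest enclosing circle has QR as diameter.
Centre = midpoint of QR = (2.5, -1.5), r² = 530/4 = 132.5.
Diameter = 2r = 2√(132.5) ≈ 23.02.

23.02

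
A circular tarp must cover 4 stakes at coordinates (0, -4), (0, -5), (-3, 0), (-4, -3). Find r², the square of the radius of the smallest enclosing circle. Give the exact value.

8.5

The minimum enclosing circle of a finite set is fixed by two of the points (as a diameter) or three (as a circumcircle).
The farthest pair is (0, -5)–(-3, 0) with squared distance 34. The circle on this segment as diameter has centre (-1.5, -2.5) and r² = 34/4 = 8.5.
Check (0, -4): distance² to centre = 4.5 ≤ 8.5, so it lies inside.
All remaining points lie in this disk, and no smaller disk contains both endpoints, so this is the minimum enclosing circle.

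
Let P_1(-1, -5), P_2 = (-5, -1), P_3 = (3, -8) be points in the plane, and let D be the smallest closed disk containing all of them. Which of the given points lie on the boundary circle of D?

Side lengths²: P_1P_2² = 32, P_1P_3² = 25, P_2P_3² = 113.
Since P_2P_3² = 113 ≥ 32 + 25 = 57, the angle opposite P_2P_3 is not acute, so the smallest enclosing circle has P_2P_3 as diameter.
Centre = midpoint of P_2P_3 = (-1, -4.5), r² = 113/4 = 28.25.
The points at distance exactly r from the centre are P_2, P_3 — 2 points.

P_2, P_3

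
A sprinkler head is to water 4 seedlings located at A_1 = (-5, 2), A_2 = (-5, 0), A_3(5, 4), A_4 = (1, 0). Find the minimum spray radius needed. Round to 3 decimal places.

A smallest enclosing disk is always determined by at most three of the input points on its boundary.
The farthest pair is A_2–A_3 with squared distance 116. The circle on this segment as diameter has centre (0, 2) and r² = 116/4 = 29.
Check A_1: distance² to centre = 25 ≤ 29, so it lies inside.
All remaining points lie in this disk, and no smaller disk contains both endpoints, so this is the minimum enclosing circle.
r = √29 ≈ 5.385.

5.385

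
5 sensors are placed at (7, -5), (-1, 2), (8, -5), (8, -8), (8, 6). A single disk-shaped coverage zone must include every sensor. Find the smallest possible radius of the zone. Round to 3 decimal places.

By Welzl's lemma the MEC is supported by two points (diametrically opposite) or three points (on a circumcircle).
The minimum enclosing circle is determined by three boundary points: (-1, 2), (8, -8), (8, 6).
Their circumcentre is (103/18, -1) with r² = 17557/324.
The farthest remaining point (8, -5) is at distance² 6865/324 ≤ 17557/324.
r = √(17557/324) ≈ 7.361.

7.361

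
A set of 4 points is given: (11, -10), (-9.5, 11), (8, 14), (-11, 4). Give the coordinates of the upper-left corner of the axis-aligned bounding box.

x-range [-11, 11], y-range [-10, 14].
The upper-left corner is (-11, 14).

(-11, 14)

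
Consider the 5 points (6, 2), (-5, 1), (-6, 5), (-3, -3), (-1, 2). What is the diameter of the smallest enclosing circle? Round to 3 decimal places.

A smallest enclosing disk is always determined by at most three of the input points on its boundary.
The minimum enclosing circle is determined by three boundary points: (6, 2), (-6, 5), (-3, -3).
Their circumcentre is (-13/58, 151/58) with r² = 65773/1682.
The farthest remaining point (-5, 1) is at distance² 42689/1682 ≤ 65773/1682.
Diameter = 2r = 2√(65773/1682) ≈ 12.507.

12.507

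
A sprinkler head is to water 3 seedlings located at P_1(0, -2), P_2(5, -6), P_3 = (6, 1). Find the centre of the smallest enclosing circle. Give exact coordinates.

(101/26, -59/26)

Side lengths²: P_1P_2² = 41, P_1P_3² = 45, P_2P_3² = 50.
Since P_2P_3² = 50 < 45 + 41 = 86, the triangle is acute, so the smallest enclosing circle is the circumcircle.
Circumcentre = (101/26, -59/26), r² = 5125/338.
Centre = (101/26, -59/26).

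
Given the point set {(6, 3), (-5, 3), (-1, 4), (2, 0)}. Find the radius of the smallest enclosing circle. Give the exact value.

By Welzl's lemma the MEC is supported by two points (diametrically opposite) or three points (on a circumcircle).
The farthest pair is (6, 3)–(-5, 3) with squared distance 121. The circle on this segment as diameter has centre (0.5, 3) and r² = 121/4 = 30.25.
Check (-1, 4): distance² to centre = 3.25 ≤ 30.25, so it lies inside.
All remaining points lie in this disk, and no smaller disk contains both endpoints, so this is the minimum enclosing circle.
r = √(30.25) = 5.5.

5.5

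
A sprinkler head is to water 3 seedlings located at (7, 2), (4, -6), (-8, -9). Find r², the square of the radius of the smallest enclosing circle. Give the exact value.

Call the three points A, B, C in the order given.
Side lengths²: AB² = 73, AC² = 346, BC² = 153.
Since AC² = 346 ≥ 153 + 73 = 226, the angle opposite AC is not acute, so the smallest enclosing circle has AC as diameter.
Centre = midpoint of AC = (-0.5, -3.5), r² = 346/4 = 86.5.

86.5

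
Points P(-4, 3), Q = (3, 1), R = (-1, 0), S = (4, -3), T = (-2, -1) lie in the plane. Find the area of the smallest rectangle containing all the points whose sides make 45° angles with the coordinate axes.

In coordinates u = x + y, v = x − y the rectangle is axis-aligned; the map (x,y)→(u,v) scales areas by 2.
u-values: -1, 4, -1, 1, -3; range = 4 − (-3) = 7.
v-values: -7, 2, -1, 7, -1; range = 7 − (-7) = 14.
Area = (7 × 14) / 2 = 49.

49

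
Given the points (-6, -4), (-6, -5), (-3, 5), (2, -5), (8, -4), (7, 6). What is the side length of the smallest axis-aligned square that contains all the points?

14

The bounding box has width 14 and height 11.
An axis-aligned square enclosing the set must have side ≥ max(width, height).
So the minimum side is max(14, 11) = 14.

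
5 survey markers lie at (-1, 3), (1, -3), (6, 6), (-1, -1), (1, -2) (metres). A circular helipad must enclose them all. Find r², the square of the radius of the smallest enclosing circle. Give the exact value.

26.5

By Welzl's lemma the MEC is supported by two points (diametrically opposite) or three points (on a circumcircle).
The farthest pair is (1, -3)–(6, 6) with squared distance 106. The circle on this segment as diameter has centre (3.5, 1.5) and r² = 106/4 = 26.5.
Check (-1, 3): distance² to centre = 22.5 ≤ 26.5, so it lies inside.
All remaining points lie in this disk, and no smaller disk contains both endpoints, so this is the minimum enclosing circle.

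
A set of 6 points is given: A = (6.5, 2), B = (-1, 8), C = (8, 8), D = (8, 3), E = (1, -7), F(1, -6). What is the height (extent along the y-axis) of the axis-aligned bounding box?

max y = 8, min y = -7, so height = 15.

15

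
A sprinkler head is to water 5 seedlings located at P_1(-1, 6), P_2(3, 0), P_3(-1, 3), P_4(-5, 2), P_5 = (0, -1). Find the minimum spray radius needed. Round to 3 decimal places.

A smallest enclosing disk is always determined by at most three of the input points on its boundary.
The minimum enclosing circle is determined by three boundary points: P_1, P_2, P_4.
Their circumcentre is (-0.8, 1.8) with r² = 17.68.
The farthest remaining point P_5 is at distance² 8.48 ≤ 17.68.
r = √(17.68) ≈ 4.205.

4.205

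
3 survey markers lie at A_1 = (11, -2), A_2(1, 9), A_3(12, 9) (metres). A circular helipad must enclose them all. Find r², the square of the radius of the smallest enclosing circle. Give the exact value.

Side lengths²: A_1A_2² = 221, A_1A_3² = 122, A_2A_3² = 121.
Since A_1A_2² = 221 < 122 + 121 = 243, the triangle is acute, so the smallest enclosing circle is the circumcircle.
Circumcentre = (6.5, 87/22), r² = 13481/242.

13481/242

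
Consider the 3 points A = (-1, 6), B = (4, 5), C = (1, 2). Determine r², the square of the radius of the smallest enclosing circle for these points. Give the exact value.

65/9

Side lengths²: AB² = 26, AC² = 20, BC² = 18.
Since AB² = 26 < 20 + 18 = 38, the triangle is acute, so the smallest enclosing circle is the circumcircle.
Circumcentre = (4/3, 14/3), r² = 65/9.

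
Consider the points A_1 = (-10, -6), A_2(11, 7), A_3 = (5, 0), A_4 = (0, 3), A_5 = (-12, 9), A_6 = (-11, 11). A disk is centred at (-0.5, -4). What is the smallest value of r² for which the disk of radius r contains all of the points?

The required radius is the distance from (-0.5, -4) to the farthest point.
Squared distances: 94.25, 253.25, 46.25, 49.25, 301.25, 335.25.
Maximum is 335.25, attained at A_6.

335.25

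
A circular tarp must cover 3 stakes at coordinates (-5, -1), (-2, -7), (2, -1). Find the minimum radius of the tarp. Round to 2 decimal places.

Call the three points A, B, C in the order given.
Side lengths²: AB² = 45, AC² = 49, BC² = 52.
Since BC² = 52 < 49 + 45 = 94, the triangle is acute, so the smallest enclosing circle is the circumcircle.
Circumcentre = (-1.5, -3), r² = 16.25.
r = √(16.25) ≈ 4.03.

4.03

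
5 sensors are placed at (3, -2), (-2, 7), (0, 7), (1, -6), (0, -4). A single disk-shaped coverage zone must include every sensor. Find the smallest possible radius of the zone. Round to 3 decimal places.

6.671

The farthest pair is (-2, 7)–(1, -6) with squared distance 178. The circle on this segment as diameter has centre (-0.5, 0.5) and r² = 178/4 = 44.5.
Check (3, -2): distance² to centre = 18.5 ≤ 44.5, so it lies inside.
All remaining points lie in this disk, and no smaller disk contains both endpoints, so this is the minimum enclosing circle.
r = √(44.5) ≈ 6.671.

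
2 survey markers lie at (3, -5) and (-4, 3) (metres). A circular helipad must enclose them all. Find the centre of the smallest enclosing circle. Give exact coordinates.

(-0.5, -1)

The smallest circle enclosing two points has them as diameter endpoints.
Centre = midpoint = (-0.5, -1); r² = |(3, -5)−(-4, 3)|²/4 = 113/4 = 28.25.
Centre = (-0.5, -1).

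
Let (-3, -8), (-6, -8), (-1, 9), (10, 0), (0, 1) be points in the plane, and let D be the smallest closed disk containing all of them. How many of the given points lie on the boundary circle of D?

The minimum enclosing circle is determined by three boundary points: (-6, -8), (-1, 9), (10, 0).
Their circumcentre is (9/29, -18/29) with r² = 79285/841.
The farthest remaining point (-3, -8) is at distance² 55012/841 ≤ 79285/841.
The points at distance exactly r from the centre are (-6, -8), (-1, 9), (10, 0) — 3 points.

3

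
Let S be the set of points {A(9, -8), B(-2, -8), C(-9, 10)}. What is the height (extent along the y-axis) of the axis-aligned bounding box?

max y = 10, min y = -8, so height = 18.

18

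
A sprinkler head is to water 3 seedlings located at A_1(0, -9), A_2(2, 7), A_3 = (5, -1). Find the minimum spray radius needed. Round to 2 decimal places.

8.06

Side lengths²: A_1A_2² = 260, A_1A_3² = 89, A_2A_3² = 73.
Since A_1A_2² = 260 ≥ 89 + 73 = 162, the angle opposite A_1A_2 is not acute, so the smallest enclosing circle has A_1A_2 as diameter.
Centre = midpoint of A_1A_2 = (1, -1), r² = 260/4 = 65.
r = √65 ≈ 8.06.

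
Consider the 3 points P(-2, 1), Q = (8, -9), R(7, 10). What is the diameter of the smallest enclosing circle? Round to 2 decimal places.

19.03

Side lengths²: PQ² = 200, PR² = 162, QR² = 362.
Since QR² = 362 ≥ 200 + 162 = 362, the angle opposite QR is not acute, so the smallest enclosing circle has QR as diameter.
Centre = midpoint of QR = (7.5, 0.5), r² = 362/4 = 90.5.
Diameter = 2r = 2√(90.5) ≈ 19.03.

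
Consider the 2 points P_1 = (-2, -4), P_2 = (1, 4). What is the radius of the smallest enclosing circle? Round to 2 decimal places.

The smallest circle enclosing two points has them as diameter endpoints.
Centre = midpoint = (-0.5, 0); r² = |P_1P_2|²/4 = 73/4 = 18.25.
r = √(18.25) ≈ 4.27.

4.27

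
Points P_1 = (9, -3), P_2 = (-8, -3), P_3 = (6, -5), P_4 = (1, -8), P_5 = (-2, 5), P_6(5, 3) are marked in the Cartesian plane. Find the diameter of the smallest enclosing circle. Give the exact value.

17

The farthest pair is P_1–P_2 with squared distance 289. The circle on this segment as diameter has centre (0.5, -3) and r² = 289/4 = 72.25.
Check P_3: distance² to centre = 34.25 ≤ 72.25, so it lies inside.
All remaining points lie in this disk, and no smaller disk contains both endpoints, so this is the minimum enclosing circle.
Diameter = 2r = 2√(72.25) = 17.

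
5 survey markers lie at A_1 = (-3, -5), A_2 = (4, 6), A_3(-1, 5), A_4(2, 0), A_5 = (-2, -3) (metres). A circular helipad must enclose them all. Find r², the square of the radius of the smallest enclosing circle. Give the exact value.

42.5

The farthest pair is A_1–A_2 with squared distance 170. The circle on this segment as diameter has centre (0.5, 0.5) and r² = 170/4 = 42.5.
Check A_3: distance² to centre = 22.5 ≤ 42.5, so it lies inside.
All remaining points lie in this disk, and no smaller disk contains both endpoints, so this is the minimum enclosing circle.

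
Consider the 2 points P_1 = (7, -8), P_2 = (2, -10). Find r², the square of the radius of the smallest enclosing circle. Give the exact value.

The smallest circle enclosing two points has them as diameter endpoints.
Centre = midpoint = (4.5, -9); r² = |P_1P_2|²/4 = 29/4 = 7.25.

7.25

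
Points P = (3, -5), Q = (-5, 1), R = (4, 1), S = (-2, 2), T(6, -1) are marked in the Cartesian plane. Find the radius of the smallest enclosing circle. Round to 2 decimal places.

The farthest pair is Q–T with squared distance 125. The circle on this segment as diameter has centre (0.5, 0) and r² = 125/4 = 31.25.
Check P: distance² to centre = 31.25 ≤ 31.25, so it lies inside.
All remaining points lie in this disk, and no smaller disk contains both endpoints, so this is the minimum enclosing circle.
r = √(31.25) ≈ 5.59.

5.59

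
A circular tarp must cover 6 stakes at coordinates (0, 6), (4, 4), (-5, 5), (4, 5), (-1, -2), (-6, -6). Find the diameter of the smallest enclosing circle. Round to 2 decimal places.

14.87

The farthest pair is (4, 5)–(-6, -6) with squared distance 221. The circle on this segment as diameter has centre (-1, -0.5) and r² = 221/4 = 55.25.
Check (0, 6): distance² to centre = 43.25 ≤ 55.25, so it lies inside.
All remaining points lie in this disk, and no smaller disk contains both endpoints, so this is the minimum enclosing circle.
Diameter = 2r = 2√(55.25) ≈ 14.87.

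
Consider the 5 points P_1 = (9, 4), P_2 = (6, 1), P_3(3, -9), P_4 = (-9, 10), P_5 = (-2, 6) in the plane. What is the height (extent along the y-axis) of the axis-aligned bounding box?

max y = 10, min y = -9, so height = 19.

19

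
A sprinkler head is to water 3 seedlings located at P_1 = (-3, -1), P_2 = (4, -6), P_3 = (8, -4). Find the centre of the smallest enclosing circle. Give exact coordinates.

(2.5, -2.5)

Side lengths²: P_1P_2² = 74, P_1P_3² = 130, P_2P_3² = 20.
Since P_1P_3² = 130 ≥ 74 + 20 = 94, the angle opposite P_1P_3 is not acute, so the smallest enclosing circle has P_1P_3 as diameter.
Centre = midpoint of P_1P_3 = (2.5, -2.5), r² = 130/4 = 32.5.
Centre = (2.5, -2.5).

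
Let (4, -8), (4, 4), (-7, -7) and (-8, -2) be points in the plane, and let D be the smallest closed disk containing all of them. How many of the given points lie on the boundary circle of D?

3

The minimum enclosing circle is determined by three boundary points: (4, -8), (4, 4), (-7, -7).
Their circumcentre is (-1, -2) with r² = 61.
The farthest remaining point (-8, -2) is at distance² 49 ≤ 61.
The points at distance exactly r from the centre are (4, -8), (4, 4), (-7, -7) — 3 points.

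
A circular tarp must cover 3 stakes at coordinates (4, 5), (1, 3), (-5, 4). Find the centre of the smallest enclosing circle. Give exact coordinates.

Call the three points A, B, C in the order given.
Side lengths²: AB² = 13, AC² = 82, BC² = 37.
Since AC² = 82 ≥ 37 + 13 = 50, the angle opposite AC is not acute, so the smallest enclosing circle has AC as diameter.
Centre = midpoint of AC = (-0.5, 4.5), r² = 82/4 = 20.5.
Centre = (-0.5, 4.5).

(-0.5, 4.5)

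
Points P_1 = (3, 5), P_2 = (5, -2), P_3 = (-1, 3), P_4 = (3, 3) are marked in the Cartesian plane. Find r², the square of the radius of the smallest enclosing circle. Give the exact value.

15.7861328125

A smallest enclosing disk is always determined by at most three of the input points on its boundary.
The minimum enclosing circle is determined by three boundary points: P_1, P_2, P_3.
Their circumcentre is (2.46875, 1.0625) with r² = 15.7861328125.
The farthest remaining point P_4 is at distance² 4.0361328125 ≤ 15.7861328125.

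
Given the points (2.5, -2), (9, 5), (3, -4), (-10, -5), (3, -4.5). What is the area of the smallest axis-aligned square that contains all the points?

361

The bounding box has width 19 and height 10.
An axis-aligned square enclosing the set must have side ≥ max(width, height).
So the minimum side is max(19, 10) = 19.
Area = 19² = 361.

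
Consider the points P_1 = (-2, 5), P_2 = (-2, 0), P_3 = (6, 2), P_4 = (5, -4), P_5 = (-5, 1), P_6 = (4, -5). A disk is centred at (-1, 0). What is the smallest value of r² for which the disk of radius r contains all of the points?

53

The required radius is the distance from (-1, 0) to the farthest point.
Squared distances: 26, 1, 53, 52, 17, 50.
Maximum is 53, attained at P_3.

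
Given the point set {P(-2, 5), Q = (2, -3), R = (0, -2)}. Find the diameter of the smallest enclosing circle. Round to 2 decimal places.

8.94

Side lengths²: PQ² = 80, PR² = 53, QR² = 5.
Since PQ² = 80 ≥ 53 + 5 = 58, the angle opposite PQ is not acute, so the smallest enclosing circle has PQ as diameter.
Centre = midpoint of PQ = (0, 1), r² = 80/4 = 20.
Diameter = 2r = 2√20 ≈ 8.94.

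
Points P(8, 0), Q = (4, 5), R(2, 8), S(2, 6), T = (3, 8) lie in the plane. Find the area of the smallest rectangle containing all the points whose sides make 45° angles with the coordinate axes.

In coordinates u = x + y, v = x − y the rectangle is axis-aligned; the map (x,y)→(u,v) scales areas by 2.
u-values: 8, 9, 10, 8, 11; range = 11 − 8 = 3.
v-values: 8, -1, -6, -4, -5; range = 8 − (-6) = 14.
Area = (3 × 14) / 2 = 21.

21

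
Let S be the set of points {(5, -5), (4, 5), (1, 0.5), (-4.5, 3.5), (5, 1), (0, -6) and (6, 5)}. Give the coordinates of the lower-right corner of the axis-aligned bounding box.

(6, -6)

x-range [-4.5, 6], y-range [-6, 5].
The lower-right corner is (6, -6).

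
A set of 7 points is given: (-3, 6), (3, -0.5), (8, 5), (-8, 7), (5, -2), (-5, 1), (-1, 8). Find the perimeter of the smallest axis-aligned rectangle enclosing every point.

Width = max x − min x = 8 − (-8) = 16.
Height = max y − min y = 8 − (-2) = 10.
Perimeter = 2(16 + 10) = 52.

52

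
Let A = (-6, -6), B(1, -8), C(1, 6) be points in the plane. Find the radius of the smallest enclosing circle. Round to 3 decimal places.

7.224

Side lengths²: AB² = 53, AC² = 193, BC² = 196.
Since BC² = 196 < 193 + 53 = 246, the triangle is acute, so the smallest enclosing circle is the circumcircle.
Circumcentre = (-11/14, -1), r² = 10229/196.
r = √(10229/196) ≈ 7.224.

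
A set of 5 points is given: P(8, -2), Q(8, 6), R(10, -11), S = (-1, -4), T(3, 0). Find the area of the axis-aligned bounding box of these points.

187

x ranges over [-1, 10], width 11.
y ranges over [-11, 6], height 17.
Area = 11 × 17 = 187.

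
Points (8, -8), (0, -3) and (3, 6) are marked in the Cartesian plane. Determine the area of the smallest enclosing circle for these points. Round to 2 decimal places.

173.57

Call the three points A, B, C in the order given.
Side lengths²: AB² = 89, AC² = 221, BC² = 90.
Since AC² = 221 ≥ 90 + 89 = 179, the angle opposite AC is not acute, so the smallest enclosing circle has AC as diameter.
Centre = midpoint of AC = (5.5, -1), r² = 221/4 = 55.25.
Area = π·r² = π·55.25 ≈ 173.57.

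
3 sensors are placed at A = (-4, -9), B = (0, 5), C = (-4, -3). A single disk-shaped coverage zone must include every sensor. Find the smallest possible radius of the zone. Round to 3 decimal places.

7.280

Side lengths²: AB² = 212, AC² = 36, BC² = 80.
Since AB² = 212 ≥ 80 + 36 = 116, the angle opposite AB is not acute, so the smallest enclosing circle has AB as diameter.
Centre = midpoint of AB = (-2, -2), r² = 212/4 = 53.
r = √53 ≈ 7.280.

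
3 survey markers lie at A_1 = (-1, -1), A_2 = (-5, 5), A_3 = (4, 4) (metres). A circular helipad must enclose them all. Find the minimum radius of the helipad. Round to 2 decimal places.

Side lengths²: A_1A_2² = 52, A_1A_3² = 50, A_2A_3² = 82.
Since A_2A_3² = 82 < 52 + 50 = 102, the triangle is acute, so the smallest enclosing circle is the circumcircle.
Circumcentre = (-0.6, 3.6), r² = 21.32.
r = √(21.32) ≈ 4.62.

4.62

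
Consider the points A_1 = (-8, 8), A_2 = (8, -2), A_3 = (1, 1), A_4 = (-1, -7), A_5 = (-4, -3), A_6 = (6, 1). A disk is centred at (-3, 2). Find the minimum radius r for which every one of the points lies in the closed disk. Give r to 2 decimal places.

The required radius is the distance from (-3, 2) to the farthest point.
Squared distances: 61, 137, 17, 85, 26, 82.
Maximum is 137, attained at A_2.
r = √137 ≈ 11.70.

11.70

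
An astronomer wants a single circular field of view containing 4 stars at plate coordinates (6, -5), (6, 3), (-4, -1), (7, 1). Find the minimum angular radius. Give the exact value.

5.8

The minimum enclosing circle is determined by three boundary points: (6, -5), (6, 3), (-4, -1).
Their circumcentre is (1.8, -1) with r² = 33.64.
The farthest remaining point (7, 1) is at distance² 31.04 ≤ 33.64.
r = √(33.64) = 5.8.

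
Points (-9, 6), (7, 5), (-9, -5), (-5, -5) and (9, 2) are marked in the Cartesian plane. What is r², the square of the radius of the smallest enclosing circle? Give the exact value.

31705/324

The minimum enclosing circle is determined by three boundary points: (-9, 6), (-9, -5), (9, 2).
Their circumcentre is (-7/9, 0.5) with r² = 31705/324.
The farthest remaining point (7, 5) is at distance² 26161/324 ≤ 31705/324.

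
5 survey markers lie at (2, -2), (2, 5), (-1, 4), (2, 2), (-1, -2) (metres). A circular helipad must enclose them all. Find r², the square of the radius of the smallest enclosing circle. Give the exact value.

14.5

By Welzl's lemma the MEC is supported by two points (diametrically opposite) or three points (on a circumcircle).
The farthest pair is (2, 5)–(-1, -2) with squared distance 58. The circle on this segment as diameter has centre (0.5, 1.5) and r² = 58/4 = 14.5.
Check (2, -2): distance² to centre = 14.5 ≤ 14.5, so it lies inside.
All remaining points lie in this disk, and no smaller disk contains both endpoints, so this is the minimum enclosing circle.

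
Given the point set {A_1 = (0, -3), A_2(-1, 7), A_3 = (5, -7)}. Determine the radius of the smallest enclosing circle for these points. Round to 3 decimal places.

7.616

Side lengths²: A_1A_2² = 101, A_1A_3² = 41, A_2A_3² = 232.
Since A_2A_3² = 232 ≥ 101 + 41 = 142, the angle opposite A_2A_3 is not acute, so the smallest enclosing circle has A_2A_3 as diameter.
Centre = midpoint of A_2A_3 = (2, 0), r² = 232/4 = 58.
r = √58 ≈ 7.616.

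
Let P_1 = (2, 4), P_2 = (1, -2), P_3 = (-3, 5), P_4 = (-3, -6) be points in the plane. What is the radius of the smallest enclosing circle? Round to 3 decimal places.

The minimum enclosing circle is determined by three boundary points: P_1, P_3, P_4.
Their circumcentre is (-1.5, -0.5) with r² = 32.5.
The farthest remaining point P_2 is at distance² 8.5 ≤ 32.5.
r = √(32.5) ≈ 5.701.

5.701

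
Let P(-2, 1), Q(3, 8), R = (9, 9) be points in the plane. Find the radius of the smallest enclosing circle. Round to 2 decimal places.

Side lengths²: PQ² = 74, PR² = 185, QR² = 37.
Since PR² = 185 ≥ 74 + 37 = 111, the angle opposite PR is not acute, so the smallest enclosing circle has PR as diameter.
Centre = midpoint of PR = (3.5, 5), r² = 185/4 = 46.25.
r = √(46.25) ≈ 6.80.

6.80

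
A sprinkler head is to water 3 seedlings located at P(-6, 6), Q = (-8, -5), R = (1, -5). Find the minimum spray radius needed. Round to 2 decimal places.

6.63

Side lengths²: PQ² = 125, PR² = 170, QR² = 81.
Since PR² = 170 < 125 + 81 = 206, the triangle is acute, so the smallest enclosing circle is the circumcircle.
Circumcentre = (-3.5, -3/22), r² = 10625/242.
r = √(10625/242) ≈ 6.63.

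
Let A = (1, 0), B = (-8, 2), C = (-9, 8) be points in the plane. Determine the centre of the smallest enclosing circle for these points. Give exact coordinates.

Side lengths²: AB² = 85, AC² = 164, BC² = 37.
Since AC² = 164 ≥ 85 + 37 = 122, the angle opposite AC is not acute, so the smallest enclosing circle has AC as diameter.
Centre = midpoint of AC = (-4, 4), r² = 164/4 = 41.
Centre = (-4, 4).

(-4, 4)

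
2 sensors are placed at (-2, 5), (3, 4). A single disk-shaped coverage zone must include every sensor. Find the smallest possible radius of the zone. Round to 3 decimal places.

The smallest circle enclosing two points has them as diameter endpoints.
Centre = midpoint = (0.5, 4.5); r² = |(-2, 5)−(3, 4)|²/4 = 26/4 = 6.5.
r = √(6.5) ≈ 2.550.

2.550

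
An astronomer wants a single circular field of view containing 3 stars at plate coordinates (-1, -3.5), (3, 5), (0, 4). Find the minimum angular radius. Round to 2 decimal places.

4.70

Call the three points A, B, C in the order given.
Side lengths²: AB² = 88.25, AC² = 57.25, BC² = 10.
Since AB² = 88.25 ≥ 57.25 + 10 = 67.25, the angle opposite AB is not acute, so the smallest enclosing circle has AB as diameter.
Centre = midpoint of AB = (1, 0.75), r² = 88.25/4 = 22.0625.
r = √(22.0625) ≈ 4.70.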